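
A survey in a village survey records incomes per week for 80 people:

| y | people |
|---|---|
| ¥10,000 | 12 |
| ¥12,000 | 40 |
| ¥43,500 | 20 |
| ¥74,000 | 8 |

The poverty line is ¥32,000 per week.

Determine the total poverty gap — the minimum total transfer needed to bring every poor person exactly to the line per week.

Incomes under z: 12×¥10,000, 40×¥12,000 (q = 52 of N = 80).
Individual gaps: 12×(32000−10000) = 264000; 40×(32000−12000) = 800000.
Aggregate gap = ¥1,064,000.

¥1,064,000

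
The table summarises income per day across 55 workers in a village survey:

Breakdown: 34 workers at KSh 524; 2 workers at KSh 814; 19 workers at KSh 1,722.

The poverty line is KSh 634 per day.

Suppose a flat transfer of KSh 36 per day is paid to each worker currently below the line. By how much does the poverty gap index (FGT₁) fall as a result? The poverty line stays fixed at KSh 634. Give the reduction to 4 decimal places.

0.0351

Before: below the line — 34×KSh 524; poverty gap index (FGT₁) = 0.107256.
After the KSh 36 transfer: below the line — 34×KSh 560; poverty gap index (FGT₁) = 0.072154.
Reduction = 0.107256 − 0.072154 = 0.0351.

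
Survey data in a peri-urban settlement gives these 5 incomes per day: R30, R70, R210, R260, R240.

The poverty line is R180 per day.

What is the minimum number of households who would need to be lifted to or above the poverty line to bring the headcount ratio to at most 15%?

Currently q = 2 of N = 5 are below the line (H = 0.400).
A headcount ratio of at most 15% allows at most ⌊0.15 × 5⌋ = 0 poor households.
So at least 2 − 0 = 2 must be lifted.

2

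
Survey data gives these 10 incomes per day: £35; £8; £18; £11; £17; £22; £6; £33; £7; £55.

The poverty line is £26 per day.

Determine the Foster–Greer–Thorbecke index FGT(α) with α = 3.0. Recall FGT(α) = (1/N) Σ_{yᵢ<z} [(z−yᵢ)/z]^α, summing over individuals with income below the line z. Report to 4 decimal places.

Poor units: £6, £7, £8, £11, £17, £18, £22 (q = 7 of N = 10).
Relative gaps: (26−6)/26 = 0.7692; (26−7)/26 = 0.7308; (26−8)/26 = 0.6923; (26−11)/26 = 0.5769; (26−17)/26 = 0.3462; (26−18)/26 = 0.3077; (26−22)/26 = 0.1538.
Raised to α = 3.0: 0.45517; 0.39025; 0.33182; 0.19202; 0.04148; 0.02913; 0.00364.
Sum = 1.443503; FGT(3.0) = 1.443503 / 10 = 0.1444.

0.1444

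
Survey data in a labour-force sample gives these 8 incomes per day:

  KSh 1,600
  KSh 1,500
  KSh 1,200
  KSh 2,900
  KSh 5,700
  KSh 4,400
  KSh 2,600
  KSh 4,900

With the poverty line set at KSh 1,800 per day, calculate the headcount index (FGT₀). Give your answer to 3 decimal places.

3 of the 8 families have income below KSh 1,800.
H = 3/8 = 0.375.

0.375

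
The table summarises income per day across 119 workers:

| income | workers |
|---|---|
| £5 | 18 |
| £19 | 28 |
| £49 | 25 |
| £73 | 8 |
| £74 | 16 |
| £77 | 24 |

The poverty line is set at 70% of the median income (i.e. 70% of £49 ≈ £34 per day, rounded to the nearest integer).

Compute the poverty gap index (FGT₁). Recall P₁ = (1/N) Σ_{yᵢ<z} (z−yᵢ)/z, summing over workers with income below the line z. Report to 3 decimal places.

Poor units: 18×£5, 28×£19 (q = 46 of N = 119).
Shortfall ratios: (34−5)/34 = 0.8529 (×18); (34−19)/34 = 0.4412 (×28).
Σ = 27.705882. Dividing by the full population N = 119 gives P₁ = 0.233.

0.233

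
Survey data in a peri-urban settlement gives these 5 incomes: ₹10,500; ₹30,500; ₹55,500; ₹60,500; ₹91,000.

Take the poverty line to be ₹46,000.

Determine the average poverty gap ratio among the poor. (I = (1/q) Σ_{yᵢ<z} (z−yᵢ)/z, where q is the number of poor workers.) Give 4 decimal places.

0.5543

Poor units: ₹10,500, ₹30,500 (q = 2 of N = 5).
Shortfall ratios (z−y)/z: 0.7717, 0.3370; sum = 1.108696.
The income-gap ratio divides by q (the poor only): 1.108696 / 2 = 0.5543.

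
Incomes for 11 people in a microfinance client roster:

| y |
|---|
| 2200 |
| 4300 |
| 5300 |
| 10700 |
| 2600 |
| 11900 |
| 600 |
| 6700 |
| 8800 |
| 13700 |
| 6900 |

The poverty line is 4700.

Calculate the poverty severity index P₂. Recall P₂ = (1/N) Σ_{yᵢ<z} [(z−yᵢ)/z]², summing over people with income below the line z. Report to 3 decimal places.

0.114

Poor units: 600, 2200, 2600, 4300 (q = 4 of N = 11).
Gap ratios (z−y)/z: (4700−600)/4700 = 0.8723; (4700−2200)/4700 = 0.5319; (4700−2600)/4700 = 0.4468; (4700−4300)/4700 = 0.0851.
Squared: 0.7610; 0.2829; 0.1996; 0.0072.
Sum = 1.250792; P₂ = 1.250792 / 11 = 0.114.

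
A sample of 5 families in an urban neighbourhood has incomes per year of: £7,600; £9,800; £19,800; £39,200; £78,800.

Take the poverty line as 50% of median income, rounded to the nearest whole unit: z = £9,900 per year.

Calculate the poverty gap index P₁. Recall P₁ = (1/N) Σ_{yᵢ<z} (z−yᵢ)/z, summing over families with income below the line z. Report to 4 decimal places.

Below the line: £7,600, £9,800 (q = 2 of N = 5).
Shortfall ratios: (9900−7600)/9900 = 0.2323; (9900−9800)/9900 = 0.0101.
Sum of shortfalls = 0.242424; P₁ averages over all N: 0.242424 / 5 = 0.0485.

0.0485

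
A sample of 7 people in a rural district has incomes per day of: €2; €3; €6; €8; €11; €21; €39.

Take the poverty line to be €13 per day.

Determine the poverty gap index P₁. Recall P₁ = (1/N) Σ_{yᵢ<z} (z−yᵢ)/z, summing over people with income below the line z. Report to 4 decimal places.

Below z: €2, €3, €6, €8, €11 (q = 5 of N = 7).
Gap ratios (z−y)/z: (13−2)/13 = 0.8462; (13−3)/13 = 0.7692; (13−6)/13 = 0.5385; (13−8)/13 = 0.3846; (13−11)/13 = 0.1538.
Σ = 2.692308. Dividing by the full population N = 7 gives P₁ = 0.3846.

0.3846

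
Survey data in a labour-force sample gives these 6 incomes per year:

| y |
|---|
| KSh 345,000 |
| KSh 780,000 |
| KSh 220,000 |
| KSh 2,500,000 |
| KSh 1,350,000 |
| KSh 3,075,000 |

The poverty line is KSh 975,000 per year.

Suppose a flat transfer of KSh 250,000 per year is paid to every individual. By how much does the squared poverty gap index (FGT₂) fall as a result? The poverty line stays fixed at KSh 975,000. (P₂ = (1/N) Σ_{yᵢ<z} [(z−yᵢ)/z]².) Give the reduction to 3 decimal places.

Before: below the line — KSh 220,000, KSh 345,000, KSh 780,000; squared poverty gap index (FGT₂) = 0.17619.
After the KSh 250,000 transfer: below the line — KSh 470,000, KSh 595,000; squared poverty gap index (FGT₂) = 0.07003.
Reduction = 0.17619 − 0.07003 = 0.106.

0.106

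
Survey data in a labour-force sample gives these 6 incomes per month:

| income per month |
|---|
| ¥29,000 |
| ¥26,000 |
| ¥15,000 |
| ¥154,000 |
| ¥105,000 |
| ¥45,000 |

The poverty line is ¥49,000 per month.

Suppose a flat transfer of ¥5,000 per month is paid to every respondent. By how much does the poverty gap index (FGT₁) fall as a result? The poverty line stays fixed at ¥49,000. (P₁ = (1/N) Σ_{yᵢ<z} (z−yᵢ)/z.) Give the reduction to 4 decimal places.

Before: below the line — ¥15,000, ¥26,000, ¥29,000, ¥45,000; poverty gap index (FGT₁) = 0.275510.
After the ¥5,000 transfer: below the line — ¥20,000, ¥31,000, ¥34,000; poverty gap index (FGT₁) = 0.210884.
Reduction = 0.275510 − 0.210884 = 0.0646.

0.0646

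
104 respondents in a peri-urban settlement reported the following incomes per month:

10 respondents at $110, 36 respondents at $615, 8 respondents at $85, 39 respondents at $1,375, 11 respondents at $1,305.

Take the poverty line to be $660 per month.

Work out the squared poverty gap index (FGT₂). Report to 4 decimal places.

Poor units: 8×$85, 10×$110, 36×$615 (q = 54 of N = 104).
Relative gaps: (660−85)/660 = 0.8712 (×8); (660−110)/660 = 0.8333 (×10); (660−615)/660 = 0.0682 (×36).
Squared: 0.7590 (×8); 0.6944 (×10); 0.0046 (×36).
Sum = 13.183884; P₂ = 13.183884 / 104 = 0.1268.

0.1268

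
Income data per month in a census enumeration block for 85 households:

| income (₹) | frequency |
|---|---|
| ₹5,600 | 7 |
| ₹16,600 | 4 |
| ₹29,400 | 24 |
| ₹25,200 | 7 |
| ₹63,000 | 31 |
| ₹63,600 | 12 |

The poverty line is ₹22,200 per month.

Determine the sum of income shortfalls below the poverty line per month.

Below the line: 7×₹5,600, 4×₹16,600 (q = 11 of N = 85).
Individual gaps: 7×(22200−5600) = 116200; 4×(22200−16600) = 22400.
Aggregate gap = ₹138,600.

₹138,600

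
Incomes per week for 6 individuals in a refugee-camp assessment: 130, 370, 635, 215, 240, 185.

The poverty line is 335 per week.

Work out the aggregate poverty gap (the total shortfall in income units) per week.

Poor units: 130, 185, 215, 240 (q = 4 of N = 6).
Individual gaps: 335−130 = 205; 335−185 = 150; 335−215 = 120; 335−240 = 95.
Aggregate gap = 570.

570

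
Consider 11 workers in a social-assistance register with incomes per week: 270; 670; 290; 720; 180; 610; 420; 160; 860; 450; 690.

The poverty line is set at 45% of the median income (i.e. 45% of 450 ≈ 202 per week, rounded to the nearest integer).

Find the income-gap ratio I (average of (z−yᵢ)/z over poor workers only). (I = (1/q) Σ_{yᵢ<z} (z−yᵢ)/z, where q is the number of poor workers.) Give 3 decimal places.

Below the line: 160, 180 (q = 2 of N = 11).
Shortfall ratios (z−y)/z: 0.2079, 0.1089; sum = 0.316832.
I averages over the q = 2 poor units only: 0.316832 / 2 = 0.158.

0.158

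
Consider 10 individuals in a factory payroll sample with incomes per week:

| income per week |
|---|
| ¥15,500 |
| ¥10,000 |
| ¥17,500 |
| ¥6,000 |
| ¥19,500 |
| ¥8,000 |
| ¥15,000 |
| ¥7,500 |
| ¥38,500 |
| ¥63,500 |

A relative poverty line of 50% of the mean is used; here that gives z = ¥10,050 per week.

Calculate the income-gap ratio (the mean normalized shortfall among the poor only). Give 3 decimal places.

Below z: ¥6,000, ¥7,500, ¥8,000, ¥10,000 (q = 4 of N = 10).
Relative gaps: 0.4030, 0.2537, 0.2040, 0.0050; sum = 0.865672.
The income-gap ratio divides by q (the poor only): 0.865672 / 4 = 0.216.

0.216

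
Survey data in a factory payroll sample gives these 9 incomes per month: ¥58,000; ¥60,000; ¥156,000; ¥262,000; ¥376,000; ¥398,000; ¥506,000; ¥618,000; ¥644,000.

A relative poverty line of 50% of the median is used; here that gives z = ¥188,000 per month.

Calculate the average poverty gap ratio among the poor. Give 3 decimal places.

Poor units: ¥58,000, ¥60,000, ¥156,000 (q = 3 of N = 9).
Relative gaps: 0.6915, 0.6809, 0.1702; sum = 1.542553.
The income-gap ratio divides by q (the poor only): 1.542553 / 3 = 0.514.

0.514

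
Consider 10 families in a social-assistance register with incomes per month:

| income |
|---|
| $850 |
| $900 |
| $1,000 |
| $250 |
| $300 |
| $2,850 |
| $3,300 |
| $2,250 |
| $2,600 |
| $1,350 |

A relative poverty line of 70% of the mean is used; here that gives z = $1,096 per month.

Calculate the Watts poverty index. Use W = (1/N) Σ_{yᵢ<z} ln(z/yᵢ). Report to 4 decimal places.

Incomes under z: $250, $300, $850, $900, $1,000 (q = 5 of N = 10).
ln(z/y) terms: ln(1096/250) = 1.4780; ln(1096/300) = 1.2956; ln(1096/850) = 0.2542; ln(1096/900) = 0.1970; ln(1096/1000) = 0.0917.
W = 3.316483 / 10 = 0.3316.

0.3316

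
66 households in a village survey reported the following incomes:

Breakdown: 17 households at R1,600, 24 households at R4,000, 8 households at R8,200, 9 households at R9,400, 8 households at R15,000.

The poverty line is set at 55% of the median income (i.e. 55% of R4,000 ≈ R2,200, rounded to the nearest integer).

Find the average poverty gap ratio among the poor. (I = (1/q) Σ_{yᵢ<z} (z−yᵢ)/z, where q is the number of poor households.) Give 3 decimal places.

0.273

Below z: 17×R1,600 (q = 17 of N = 66).
Shortfall ratios (z−y)/z: 0.2727 (×17); sum = 4.636364.
The income-gap ratio divides by q (the poor only): 4.636364 / 17 = 0.273.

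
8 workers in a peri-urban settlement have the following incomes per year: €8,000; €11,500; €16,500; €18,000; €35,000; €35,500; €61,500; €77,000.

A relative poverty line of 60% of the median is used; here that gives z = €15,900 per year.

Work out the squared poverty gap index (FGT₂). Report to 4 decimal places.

Below z: €8,000, €11,500 (q = 2 of N = 8).
Shortfall ratios: (15900−8000)/15900 = 0.4969; (15900−11500)/15900 = 0.2767.
Squared: 0.2469; 0.0766.
Sum = 0.323444; P₂ = 0.323444 / 8 = 0.0404.

0.0404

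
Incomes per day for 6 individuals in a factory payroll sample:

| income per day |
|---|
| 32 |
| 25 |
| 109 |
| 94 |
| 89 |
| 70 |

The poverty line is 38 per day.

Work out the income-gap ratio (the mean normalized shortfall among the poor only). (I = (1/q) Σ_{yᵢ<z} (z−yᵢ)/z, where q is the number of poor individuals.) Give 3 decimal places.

Incomes under z: 25, 32 (q = 2 of N = 6).
Shortfall ratios (z−y)/z: 0.3421, 0.1579; sum = 0.500000.
I averages over the q = 2 poor units only: 0.500000 / 2 = 0.250.

0.250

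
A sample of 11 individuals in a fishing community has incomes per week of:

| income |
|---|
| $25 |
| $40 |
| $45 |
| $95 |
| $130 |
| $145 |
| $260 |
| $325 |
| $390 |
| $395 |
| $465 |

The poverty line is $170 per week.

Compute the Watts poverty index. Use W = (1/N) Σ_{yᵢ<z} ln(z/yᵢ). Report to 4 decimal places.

Below the line: $25, $40, $45, $95, $130, $145 (q = 6 of N = 11).
Log shortfalls: ln(170/25) = 1.9169; ln(170/40) = 1.4469; ln(170/45) = 1.3291; ln(170/95) = 0.5819; ln(170/130) = 0.2683; ln(170/145) = 0.1591.
W = 5.702228 / 11 = 0.5184.

0.5184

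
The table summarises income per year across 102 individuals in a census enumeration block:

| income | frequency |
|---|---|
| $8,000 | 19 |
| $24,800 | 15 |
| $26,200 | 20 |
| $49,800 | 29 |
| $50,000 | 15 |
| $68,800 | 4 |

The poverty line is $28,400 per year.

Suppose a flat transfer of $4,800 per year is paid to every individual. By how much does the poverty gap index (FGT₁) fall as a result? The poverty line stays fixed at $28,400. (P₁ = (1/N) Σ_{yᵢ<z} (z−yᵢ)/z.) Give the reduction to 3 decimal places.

Before: below the line — 19×$8,000, 15×$24,800, 20×$26,200; poverty gap index (FGT₁) = 0.16763.
After the $4,800 transfer: below the line — 19×$12,800; poverty gap index (FGT₁) = 0.10232.
Reduction = 0.16763 − 0.10232 = 0.065.

0.065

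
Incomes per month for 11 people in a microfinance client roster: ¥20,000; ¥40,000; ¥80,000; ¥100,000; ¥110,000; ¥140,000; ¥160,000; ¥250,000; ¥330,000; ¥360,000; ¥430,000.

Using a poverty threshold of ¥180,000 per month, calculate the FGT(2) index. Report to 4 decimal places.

Below the line: ¥20,000, ¥40,000, ¥80,000, ¥100,000, ¥110,000, ¥140,000, ¥160,000 (q = 7 of N = 11).
Shortfall ratios: (180000−20000)/180000 = 0.8889; (180000−40000)/180000 = 0.7778; (180000−80000)/180000 = 0.5556; (180000−100000)/180000 = 0.4444; (180000−110000)/180000 = 0.3889; (180000−140000)/180000 = 0.2222; (180000−160000)/180000 = 0.1111.
Squared: 0.7901; 0.6049; 0.3086; 0.1975; 0.1512; 0.0494; 0.0123.
Sum = 2.114198; P₂ = 2.114198 / 11 = 0.1922.

0.1922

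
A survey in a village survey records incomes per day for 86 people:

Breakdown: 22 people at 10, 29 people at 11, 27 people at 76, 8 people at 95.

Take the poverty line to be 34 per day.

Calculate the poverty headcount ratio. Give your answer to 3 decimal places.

0.593

51 of the 86 people have income below 34.
H = 51/86 = 0.593.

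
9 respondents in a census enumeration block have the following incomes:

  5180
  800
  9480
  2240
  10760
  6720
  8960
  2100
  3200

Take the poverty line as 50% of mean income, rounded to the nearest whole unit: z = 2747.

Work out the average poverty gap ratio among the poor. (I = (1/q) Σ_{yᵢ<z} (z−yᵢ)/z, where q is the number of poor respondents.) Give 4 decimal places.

0.3763

Below z: 800, 2100, 2240 (q = 3 of N = 9).
Relative gaps: 0.7088, 0.2355, 0.1846; sum = 1.128868.
I averages over the q = 3 poor units only: 1.128868 / 3 = 0.3763.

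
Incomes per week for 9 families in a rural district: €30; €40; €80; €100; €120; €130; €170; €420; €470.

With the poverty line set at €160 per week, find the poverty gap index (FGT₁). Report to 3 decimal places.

Below the line: €30, €40, €80, €100, €120, €130 (q = 6 of N = 9).
Gap ratios (z−y)/z: (160−30)/160 = 0.8125; (160−40)/160 = 0.7500; (160−80)/160 = 0.5000; (160−100)/160 = 0.3750; (160−120)/160 = 0.2500; (160−130)/160 = 0.1875.
Σ = 2.875000. Dividing by the full population N = 9 gives P₁ = 0.319.

0.319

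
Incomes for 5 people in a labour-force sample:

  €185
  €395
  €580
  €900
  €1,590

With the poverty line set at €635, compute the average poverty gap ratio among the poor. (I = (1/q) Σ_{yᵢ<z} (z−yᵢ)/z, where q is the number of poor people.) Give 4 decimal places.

0.3911

Below the line: €185, €395, €580 (q = 3 of N = 5).
Shortfall ratios (z−y)/z: 0.7087, 0.3780, 0.0866; sum = 1.173228.
I averages over the q = 3 poor units only: 1.173228 / 3 = 0.3911.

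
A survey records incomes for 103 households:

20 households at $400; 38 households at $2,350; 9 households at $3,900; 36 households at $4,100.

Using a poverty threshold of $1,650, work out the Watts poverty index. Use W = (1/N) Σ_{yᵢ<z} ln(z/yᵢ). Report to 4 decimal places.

0.2752

Below z: 20×$400 (q = 20 of N = 103).
Log gaps: ln(1650/400) = 1.4171 (×20).
W = 28.341320 / 103 = 0.2752.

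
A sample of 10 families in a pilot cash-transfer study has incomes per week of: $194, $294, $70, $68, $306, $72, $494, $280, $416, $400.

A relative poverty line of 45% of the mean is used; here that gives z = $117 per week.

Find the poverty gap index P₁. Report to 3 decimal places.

Incomes under z: $68, $70, $72 (q = 3 of N = 10).
Shortfall ratios: (117−68)/117 = 0.4188; (117−70)/117 = 0.4017; (117−72)/117 = 0.3846.
Sum of shortfalls = 1.205128; P₁ averages over all N: 1.205128 / 10 = 0.121.

0.121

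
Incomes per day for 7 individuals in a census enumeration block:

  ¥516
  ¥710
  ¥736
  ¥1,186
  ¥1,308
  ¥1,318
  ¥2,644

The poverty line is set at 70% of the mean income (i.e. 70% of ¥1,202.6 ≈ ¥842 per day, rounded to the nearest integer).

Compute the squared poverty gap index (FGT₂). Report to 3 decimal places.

0.027

Incomes under z: ¥516, ¥710, ¥736 (q = 3 of N = 7).
Normalized shortfalls: (842−516)/842 = 0.3872; (842−710)/842 = 0.1568; (842−736)/842 = 0.1259.
Squared: 0.1499; 0.0246; 0.0158.
Sum = 0.190328; P₂ = 0.190328 / 7 = 0.027.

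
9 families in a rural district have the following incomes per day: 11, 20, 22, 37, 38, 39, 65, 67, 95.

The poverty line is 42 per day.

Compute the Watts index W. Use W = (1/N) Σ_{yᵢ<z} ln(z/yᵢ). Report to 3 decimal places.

0.337

Poor units: 11, 20, 22, 37, 38, 39 (q = 6 of N = 9).
Log shortfalls: ln(42/11) = 1.3398; ln(42/20) = 0.7419; ln(42/22) = 0.6466; ln(42/37) = 0.1268; ln(42/38) = 0.1001; ln(42/39) = 0.0741.
W = 3.029282 / 9 = 0.337.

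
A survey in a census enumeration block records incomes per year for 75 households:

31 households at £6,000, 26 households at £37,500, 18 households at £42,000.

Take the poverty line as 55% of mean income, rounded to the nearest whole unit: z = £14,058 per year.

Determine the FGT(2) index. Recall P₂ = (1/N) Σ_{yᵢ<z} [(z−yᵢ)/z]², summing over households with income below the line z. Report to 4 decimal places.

Below the line: 31×£6,000 (q = 31 of N = 75).
Gap ratios (z−y)/z: (14058−6000)/14058 = 0.5732 (×31).
Squared: 0.3286 (×31).
Sum = 10.185190; P₂ = 10.185190 / 75 = 0.1358.

0.1358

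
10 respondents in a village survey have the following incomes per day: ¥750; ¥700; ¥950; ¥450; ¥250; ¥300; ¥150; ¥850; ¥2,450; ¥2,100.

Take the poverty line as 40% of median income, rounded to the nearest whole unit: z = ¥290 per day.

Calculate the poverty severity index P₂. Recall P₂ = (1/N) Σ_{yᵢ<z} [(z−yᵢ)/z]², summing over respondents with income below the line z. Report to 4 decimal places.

Below the line: ¥150, ¥250 (q = 2 of N = 10).
Shortfall ratios: (290−150)/290 = 0.4828; (290−250)/290 = 0.1379.
Squared: 0.2331; 0.0190.
Sum = 0.252081; P₂ = 0.252081 / 10 = 0.0252.

0.0252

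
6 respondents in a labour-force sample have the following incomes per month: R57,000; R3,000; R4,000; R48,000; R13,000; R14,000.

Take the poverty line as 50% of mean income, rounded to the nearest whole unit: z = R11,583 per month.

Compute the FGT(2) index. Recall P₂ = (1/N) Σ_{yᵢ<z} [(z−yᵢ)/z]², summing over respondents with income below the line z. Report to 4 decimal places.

0.1629

Poor units: R3,000, R4,000 (q = 2 of N = 6).
Gap ratios (z−y)/z: (11583−3000)/11583 = 0.7410; (11583−4000)/11583 = 0.6547.
Squared: 0.5491; 0.4286.
Sum = 0.977669; P₂ = 0.977669 / 6 = 0.1629.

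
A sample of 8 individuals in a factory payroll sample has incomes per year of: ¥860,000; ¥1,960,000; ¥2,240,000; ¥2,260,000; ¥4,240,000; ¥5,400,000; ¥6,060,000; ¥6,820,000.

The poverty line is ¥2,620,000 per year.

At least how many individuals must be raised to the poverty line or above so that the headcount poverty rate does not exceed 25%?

4 of the 8 individuals are poor, so H = 4/8 = 0.500.
A headcount ratio of at most 25% allows at most ⌊0.25 × 8⌋ = 2 poor individuals.
So at least 4 − 2 = 2 must be lifted.

2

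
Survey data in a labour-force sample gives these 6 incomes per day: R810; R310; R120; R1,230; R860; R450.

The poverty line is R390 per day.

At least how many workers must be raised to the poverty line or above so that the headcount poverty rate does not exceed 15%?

2

Currently q = 2 of N = 6 are below the line (H = 0.333).
A headcount ratio of at most 15% allows at most ⌊0.15 × 6⌋ = 0 poor workers.
So at least 2 − 0 = 2 must be lifted.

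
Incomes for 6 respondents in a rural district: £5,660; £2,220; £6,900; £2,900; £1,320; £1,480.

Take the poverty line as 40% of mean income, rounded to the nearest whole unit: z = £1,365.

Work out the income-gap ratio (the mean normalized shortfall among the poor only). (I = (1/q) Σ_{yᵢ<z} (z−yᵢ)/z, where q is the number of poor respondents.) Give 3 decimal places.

Below the line: £1,320 (q = 1 of N = 6).
Shortfall ratios (z−y)/z: 0.0330; sum = 0.032967.
I averages over the q = 1 poor units only: 0.032967 / 1 = 0.033.

0.033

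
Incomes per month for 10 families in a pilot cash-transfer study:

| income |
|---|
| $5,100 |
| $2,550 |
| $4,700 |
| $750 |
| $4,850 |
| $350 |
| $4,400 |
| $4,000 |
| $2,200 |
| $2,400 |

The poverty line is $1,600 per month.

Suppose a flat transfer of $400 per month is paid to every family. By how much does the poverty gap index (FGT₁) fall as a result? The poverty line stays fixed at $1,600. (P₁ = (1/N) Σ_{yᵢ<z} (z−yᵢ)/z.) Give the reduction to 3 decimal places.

0.050

Before: below the line — $350, $750; poverty gap index (FGT₁) = 0.13125.
After the $400 transfer: below the line — $750, $1,150; poverty gap index (FGT₁) = 0.08125.
Reduction = 0.13125 − 0.08125 = 0.050.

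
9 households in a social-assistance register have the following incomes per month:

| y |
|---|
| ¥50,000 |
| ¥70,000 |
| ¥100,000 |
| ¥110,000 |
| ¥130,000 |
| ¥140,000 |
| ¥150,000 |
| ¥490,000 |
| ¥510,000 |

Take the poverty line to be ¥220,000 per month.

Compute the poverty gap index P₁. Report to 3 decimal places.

Below z: ¥50,000, ¥70,000, ¥100,000, ¥110,000, ¥130,000, ¥140,000, ¥150,000 (q = 7 of N = 9).
Shortfall ratios: (220000−50000)/220000 = 0.7727; (220000−70000)/220000 = 0.6818; (220000−100000)/220000 = 0.5455; (220000−110000)/220000 = 0.5000; (220000−130000)/220000 = 0.4091; (220000−140000)/220000 = 0.3636; (220000−150000)/220000 = 0.3182.
Sum of shortfalls = 3.590909; P₁ averages over all N: 3.590909 / 9 = 0.399.

0.399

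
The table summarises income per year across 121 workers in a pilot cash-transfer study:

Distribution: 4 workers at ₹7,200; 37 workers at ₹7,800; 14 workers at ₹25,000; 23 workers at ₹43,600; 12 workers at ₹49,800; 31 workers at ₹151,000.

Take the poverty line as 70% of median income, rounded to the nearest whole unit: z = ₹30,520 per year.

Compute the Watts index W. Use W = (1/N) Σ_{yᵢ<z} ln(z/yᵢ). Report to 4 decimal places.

0.4880

Below z: 4×₹7,200, 37×₹7,800, 14×₹25,000 (q = 55 of N = 121).
Log gaps: ln(30520/7200) = 1.4443 (×4); ln(30520/7800) = 1.3643 (×37); ln(30520/25000) = 0.1995 (×14).
W = 59.047858 / 121 = 0.4880.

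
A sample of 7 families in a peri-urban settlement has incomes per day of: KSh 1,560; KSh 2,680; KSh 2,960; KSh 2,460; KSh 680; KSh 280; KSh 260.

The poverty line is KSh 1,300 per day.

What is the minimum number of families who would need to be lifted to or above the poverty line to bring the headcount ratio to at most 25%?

3 of the 7 families are poor, so H = 3/7 = 0.429.
A headcount ratio of at most 25% allows at most ⌊0.25 × 7⌋ = 1 poor families.
So at least 3 − 1 = 2 must be lifted.

2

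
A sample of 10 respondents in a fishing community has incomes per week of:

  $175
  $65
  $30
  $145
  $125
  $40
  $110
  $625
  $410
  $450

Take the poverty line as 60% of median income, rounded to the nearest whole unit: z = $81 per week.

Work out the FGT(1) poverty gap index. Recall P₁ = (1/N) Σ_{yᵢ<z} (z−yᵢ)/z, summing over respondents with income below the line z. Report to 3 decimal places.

0.133

Below the line: $30, $40, $65 (q = 3 of N = 10).
Shortfall ratios: (81−30)/81 = 0.6296; (81−40)/81 = 0.5062; (81−65)/81 = 0.1975.
Sum of shortfalls = 1.333333; P₁ averages over all N: 1.333333 / 10 = 0.133.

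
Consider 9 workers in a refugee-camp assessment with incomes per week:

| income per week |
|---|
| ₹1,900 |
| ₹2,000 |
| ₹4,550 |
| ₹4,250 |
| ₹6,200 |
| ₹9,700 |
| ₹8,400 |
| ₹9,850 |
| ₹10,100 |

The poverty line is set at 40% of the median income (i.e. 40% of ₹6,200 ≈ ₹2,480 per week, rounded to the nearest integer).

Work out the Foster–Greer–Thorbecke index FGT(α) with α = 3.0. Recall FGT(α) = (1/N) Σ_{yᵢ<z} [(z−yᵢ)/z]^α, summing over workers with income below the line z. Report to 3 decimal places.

0.002

Poor units: ₹1,900, ₹2,000 (q = 2 of N = 9).
Normalized shortfalls: (2480−1900)/2480 = 0.2339; (2480−2000)/2480 = 0.1935.
Raised to α = 3.0: 0.01279; 0.00725.
Sum = 0.020042; FGT(3.0) = 0.020042 / 9 = 0.002.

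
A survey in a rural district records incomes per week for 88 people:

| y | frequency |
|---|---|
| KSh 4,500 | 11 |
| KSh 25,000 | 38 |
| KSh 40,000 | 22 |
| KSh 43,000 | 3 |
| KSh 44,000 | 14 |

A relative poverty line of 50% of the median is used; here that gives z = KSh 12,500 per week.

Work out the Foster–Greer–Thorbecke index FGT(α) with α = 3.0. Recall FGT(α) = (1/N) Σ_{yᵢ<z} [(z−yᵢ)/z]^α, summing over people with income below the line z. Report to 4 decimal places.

0.0328

Incomes under z: 11×KSh 4,500 (q = 11 of N = 88).
Shortfall ratios: (12500−4500)/12500 = 0.6400 (×11).
Raised to α = 3.0: 0.26214 (×11).
Sum = 2.883584; FGT(3.0) = 2.883584 / 88 = 0.0328.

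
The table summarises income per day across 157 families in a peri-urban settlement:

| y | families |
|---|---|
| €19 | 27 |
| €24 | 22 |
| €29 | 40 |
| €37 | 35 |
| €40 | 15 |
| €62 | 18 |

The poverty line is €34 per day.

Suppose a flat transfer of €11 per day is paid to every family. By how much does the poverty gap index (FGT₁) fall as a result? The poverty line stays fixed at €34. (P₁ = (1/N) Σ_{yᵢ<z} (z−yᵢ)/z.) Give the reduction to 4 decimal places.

0.1343

Before: below the line — 27×€19, 22×€24, 40×€29; poverty gap index (FGT₁) = 0.154552.
After the €11 transfer: below the line — 27×€30; poverty gap index (FGT₁) = 0.020232.
Reduction = 0.154552 − 0.020232 = 0.1343.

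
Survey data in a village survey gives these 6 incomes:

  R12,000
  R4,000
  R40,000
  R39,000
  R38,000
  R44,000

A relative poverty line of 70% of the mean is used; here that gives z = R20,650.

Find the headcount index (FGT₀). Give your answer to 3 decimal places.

0.333

2 of the 6 workers have income below R20,650.
H = 2/6 = 0.333.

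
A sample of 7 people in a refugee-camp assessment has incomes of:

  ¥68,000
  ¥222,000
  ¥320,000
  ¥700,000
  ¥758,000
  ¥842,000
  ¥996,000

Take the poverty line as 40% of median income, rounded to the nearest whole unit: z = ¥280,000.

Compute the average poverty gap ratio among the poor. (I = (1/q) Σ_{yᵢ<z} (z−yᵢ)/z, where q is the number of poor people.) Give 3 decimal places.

0.482

Below the line: ¥68,000, ¥222,000 (q = 2 of N = 7).
Relative gaps: 0.7571, 0.2071; sum = 0.964286.
The income-gap ratio divides by q (the poor only): 0.964286 / 2 = 0.482.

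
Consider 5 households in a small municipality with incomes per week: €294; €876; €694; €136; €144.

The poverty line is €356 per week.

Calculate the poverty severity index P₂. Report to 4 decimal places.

Incomes under z: €136, €144, €294 (q = 3 of N = 5).
Normalized shortfalls: (356−136)/356 = 0.6180; (356−144)/356 = 0.5955; (356−294)/356 = 0.1742.
Squared: 0.3819; 0.3546; 0.0303.
Sum = 0.766854; P₂ = 0.766854 / 5 = 0.1534.

0.1534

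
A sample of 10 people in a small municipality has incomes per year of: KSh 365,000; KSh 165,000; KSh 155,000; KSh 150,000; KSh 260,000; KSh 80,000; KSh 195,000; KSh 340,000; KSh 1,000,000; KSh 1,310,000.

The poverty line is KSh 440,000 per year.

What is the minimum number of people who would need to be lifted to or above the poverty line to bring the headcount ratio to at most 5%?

8

8 of the 10 people are poor, so H = 8/10 = 0.800.
A headcount ratio of at most 5% allows at most ⌊0.05 × 10⌋ = 0 poor people.
So at least 8 − 0 = 8 must be lifted.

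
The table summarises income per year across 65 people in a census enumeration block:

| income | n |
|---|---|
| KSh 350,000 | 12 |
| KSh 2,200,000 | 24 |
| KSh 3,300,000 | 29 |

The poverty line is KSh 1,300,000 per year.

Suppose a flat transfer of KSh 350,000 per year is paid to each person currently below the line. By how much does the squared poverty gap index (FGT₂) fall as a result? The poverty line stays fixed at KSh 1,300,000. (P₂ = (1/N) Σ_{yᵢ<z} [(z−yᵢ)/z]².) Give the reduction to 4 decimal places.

0.0593

Before: below the line — 12×KSh 350,000; squared poverty gap index (FGT₂) = 0.098589.
After the KSh 350,000 transfer: below the line — 12×KSh 700,000; squared poverty gap index (FGT₂) = 0.039326.
Reduction = 0.098589 − 0.039326 = 0.0593.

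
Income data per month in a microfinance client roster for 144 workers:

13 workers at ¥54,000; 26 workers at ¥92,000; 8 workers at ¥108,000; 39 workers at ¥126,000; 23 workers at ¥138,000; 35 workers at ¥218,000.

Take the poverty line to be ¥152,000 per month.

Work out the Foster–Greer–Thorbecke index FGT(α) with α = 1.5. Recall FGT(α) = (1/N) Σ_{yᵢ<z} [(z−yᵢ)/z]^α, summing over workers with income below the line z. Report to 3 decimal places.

Below z: 13×¥54,000, 26×¥92,000, 8×¥108,000, 39×¥126,000, 23×¥138,000 (q = 109 of N = 144).
Relative gaps: (152000−54000)/152000 = 0.6447 (×13); (152000−92000)/152000 = 0.3947 (×26); (152000−108000)/152000 = 0.2895 (×8); (152000−126000)/152000 = 0.1711 (×39); (152000−138000)/152000 = 0.0921 (×23).
Raised to α = 1.5: 0.51769 (×13); 0.24801 (×26); 0.15574 (×8); 0.07074 (×39); 0.02795 (×23).
Sum = 17.826100; FGT(1.5) = 17.826100 / 144 = 0.124.

0.124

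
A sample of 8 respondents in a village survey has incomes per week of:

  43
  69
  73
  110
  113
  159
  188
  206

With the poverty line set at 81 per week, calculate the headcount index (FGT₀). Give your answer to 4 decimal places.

3 of the 8 respondents have income below 81.
H = 3/8 = 0.3750.

0.3750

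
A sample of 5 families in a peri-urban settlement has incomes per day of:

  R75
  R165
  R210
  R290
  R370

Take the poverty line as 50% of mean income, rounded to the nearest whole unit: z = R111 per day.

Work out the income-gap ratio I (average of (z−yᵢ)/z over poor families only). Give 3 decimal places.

Incomes under z: R75 (q = 1 of N = 5).
Relative gaps: 0.3243; sum = 0.324324.
I averages over the q = 1 poor units only: 0.324324 / 1 = 0.324.

0.324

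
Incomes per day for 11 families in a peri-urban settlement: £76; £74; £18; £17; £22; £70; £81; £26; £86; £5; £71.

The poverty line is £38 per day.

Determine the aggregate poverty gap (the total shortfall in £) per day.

Poor units: £5, £17, £18, £22, £26 (q = 5 of N = 11).
Individual gaps: 38−5 = 33; 38−17 = 21; 38−18 = 20; 38−22 = 16; 38−26 = 12.
Aggregate gap = £102.

£102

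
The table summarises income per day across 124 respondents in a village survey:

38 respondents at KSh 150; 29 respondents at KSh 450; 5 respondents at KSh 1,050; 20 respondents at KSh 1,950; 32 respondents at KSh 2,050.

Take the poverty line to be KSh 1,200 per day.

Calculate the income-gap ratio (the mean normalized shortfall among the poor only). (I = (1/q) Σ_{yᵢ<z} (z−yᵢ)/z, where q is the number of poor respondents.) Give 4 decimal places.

0.7222

Incomes under z: 38×KSh 150, 29×KSh 450, 5×KSh 1,050 (q = 72 of N = 124).
Relative gaps: 0.8750 (×38), 0.6250 (×29), 0.1250 (×5); sum = 52.000000.
I averages over the q = 72 poor units only: 52.000000 / 72 = 0.7222.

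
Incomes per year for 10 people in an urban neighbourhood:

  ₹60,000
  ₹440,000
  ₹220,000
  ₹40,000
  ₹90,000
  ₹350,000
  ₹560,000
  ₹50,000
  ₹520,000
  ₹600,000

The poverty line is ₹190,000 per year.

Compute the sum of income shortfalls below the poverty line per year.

₹520,000

Poor units: ₹40,000, ₹50,000, ₹60,000, ₹90,000 (q = 4 of N = 10).
Individual gaps: 190000−40000 = 150000; 190000−50000 = 140000; 190000−60000 = 130000; 190000−90000 = 100000.
Aggregate gap = ₹520,000.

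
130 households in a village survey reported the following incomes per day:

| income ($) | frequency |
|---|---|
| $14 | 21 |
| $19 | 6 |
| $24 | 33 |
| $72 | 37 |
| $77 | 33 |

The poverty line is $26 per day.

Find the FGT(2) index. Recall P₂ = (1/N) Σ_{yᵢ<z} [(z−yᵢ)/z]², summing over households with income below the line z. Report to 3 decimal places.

Poor units: 21×$14, 6×$19, 33×$24 (q = 60 of N = 130).
Relative gaps: (26−14)/26 = 0.4615 (×21); (26−19)/26 = 0.2692 (×6); (26−24)/26 = 0.0769 (×33).
Squared: 0.2130 (×21); 0.0725 (×6); 0.0059 (×33).
Sum = 5.103550; P₂ = 5.103550 / 130 = 0.039.

0.039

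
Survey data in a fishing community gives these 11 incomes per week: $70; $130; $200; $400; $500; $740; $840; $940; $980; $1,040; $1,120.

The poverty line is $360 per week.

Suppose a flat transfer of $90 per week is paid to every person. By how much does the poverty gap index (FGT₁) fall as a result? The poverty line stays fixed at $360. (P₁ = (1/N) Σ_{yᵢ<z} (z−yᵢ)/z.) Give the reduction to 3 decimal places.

Before: below the line — $70, $130, $200; poverty gap index (FGT₁) = 0.17172.
After the $90 transfer: below the line — $160, $220, $290; poverty gap index (FGT₁) = 0.10354.
Reduction = 0.17172 − 0.10354 = 0.068.

0.068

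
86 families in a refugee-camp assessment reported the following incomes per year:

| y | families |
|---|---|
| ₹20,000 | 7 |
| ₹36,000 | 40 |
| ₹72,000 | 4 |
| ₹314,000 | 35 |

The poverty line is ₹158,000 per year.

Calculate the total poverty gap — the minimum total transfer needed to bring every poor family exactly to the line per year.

Poor units: 7×₹20,000, 40×₹36,000, 4×₹72,000 (q = 51 of N = 86).
Individual gaps: 7×(158000−20000) = 966000; 40×(158000−36000) = 4880000; 4×(158000−72000) = 344000.
Aggregate gap = ₹6,190,000.

₹6,190,000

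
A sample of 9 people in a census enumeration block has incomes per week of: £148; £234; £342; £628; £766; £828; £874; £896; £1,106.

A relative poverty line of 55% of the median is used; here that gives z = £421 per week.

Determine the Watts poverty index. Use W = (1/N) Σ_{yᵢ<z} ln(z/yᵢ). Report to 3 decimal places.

0.205

Incomes under z: £148, £234, £342 (q = 3 of N = 9).
Log gaps: ln(421/148) = 1.0454; ln(421/234) = 0.5873; ln(421/342) = 0.2078.
W = 1.840554 / 9 = 0.205.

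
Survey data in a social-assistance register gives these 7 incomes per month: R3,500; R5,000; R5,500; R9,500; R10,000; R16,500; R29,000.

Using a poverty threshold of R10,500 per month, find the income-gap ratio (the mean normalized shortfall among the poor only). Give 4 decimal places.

Incomes under z: R3,500, R5,000, R5,500, R9,500, R10,000 (q = 5 of N = 7).
Shortfall ratios (z−y)/z: 0.6667, 0.5238, 0.4762, 0.0952, 0.0476; sum = 1.809524.
The income-gap ratio divides by q (the poor only): 1.809524 / 5 = 0.3619.

0.3619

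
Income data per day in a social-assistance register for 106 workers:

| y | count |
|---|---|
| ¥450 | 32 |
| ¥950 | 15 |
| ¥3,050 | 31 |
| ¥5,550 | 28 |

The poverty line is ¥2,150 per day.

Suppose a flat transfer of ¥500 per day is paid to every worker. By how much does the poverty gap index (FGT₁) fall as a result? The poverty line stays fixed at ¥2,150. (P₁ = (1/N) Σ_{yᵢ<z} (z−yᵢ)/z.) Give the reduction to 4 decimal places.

Before: below the line — 32×¥450, 15×¥950; poverty gap index (FGT₁) = 0.317683.
After the ¥500 transfer: below the line — 32×¥950, 15×¥1,450; poverty gap index (FGT₁) = 0.214568.
Reduction = 0.317683 − 0.214568 = 0.1031.

0.1031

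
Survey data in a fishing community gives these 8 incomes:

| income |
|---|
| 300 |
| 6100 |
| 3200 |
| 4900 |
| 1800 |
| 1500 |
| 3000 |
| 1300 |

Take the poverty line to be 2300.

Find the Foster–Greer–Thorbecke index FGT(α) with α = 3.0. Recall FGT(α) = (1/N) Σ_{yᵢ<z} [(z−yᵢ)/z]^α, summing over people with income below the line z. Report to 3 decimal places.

0.099

Below z: 300, 1300, 1500, 1800 (q = 4 of N = 8).
Relative gaps: (2300−300)/2300 = 0.8696; (2300−1300)/2300 = 0.4348; (2300−1500)/2300 = 0.3478; (2300−1800)/2300 = 0.2174.
Raised to α = 3.0: 0.65752; 0.08219; 0.04208; 0.01027.
Sum = 0.792060; FGT(3.0) = 0.792060 / 8 = 0.099.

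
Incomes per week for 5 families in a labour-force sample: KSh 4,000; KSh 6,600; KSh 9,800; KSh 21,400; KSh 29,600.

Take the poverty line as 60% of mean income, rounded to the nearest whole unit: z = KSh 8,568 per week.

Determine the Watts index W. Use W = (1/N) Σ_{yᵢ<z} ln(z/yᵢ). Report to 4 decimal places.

Poor units: KSh 4,000, KSh 6,600 (q = 2 of N = 5).
Log shortfalls: ln(8568/4000) = 0.7617; ln(8568/6600) = 0.2610.
W = 1.022705 / 5 = 0.2045.

0.2045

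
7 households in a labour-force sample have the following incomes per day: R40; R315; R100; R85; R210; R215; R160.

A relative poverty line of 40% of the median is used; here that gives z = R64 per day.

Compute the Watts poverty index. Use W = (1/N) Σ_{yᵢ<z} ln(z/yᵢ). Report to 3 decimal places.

0.067

Below the line: R40 (q = 1 of N = 7).
Log gaps: ln(64/40) = 0.4700.
W = 0.470004 / 7 = 0.067.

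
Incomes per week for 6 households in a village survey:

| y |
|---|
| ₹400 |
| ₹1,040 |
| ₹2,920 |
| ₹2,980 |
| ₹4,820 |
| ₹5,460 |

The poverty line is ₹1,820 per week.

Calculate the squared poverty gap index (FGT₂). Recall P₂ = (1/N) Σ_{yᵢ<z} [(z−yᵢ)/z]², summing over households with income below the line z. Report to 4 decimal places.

Below the line: ₹400, ₹1,040 (q = 2 of N = 6).
Gap ratios (z−y)/z: (1820−400)/1820 = 0.7802; (1820−1040)/1820 = 0.4286.
Squared: 0.6087; 0.1837.
Sum = 0.792416; P₂ = 0.792416 / 6 = 0.1321.

0.1321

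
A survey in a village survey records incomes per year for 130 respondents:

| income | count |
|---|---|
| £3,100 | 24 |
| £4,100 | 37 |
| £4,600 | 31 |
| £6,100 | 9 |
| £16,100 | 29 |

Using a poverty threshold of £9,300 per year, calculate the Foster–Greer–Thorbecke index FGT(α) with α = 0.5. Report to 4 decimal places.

0.5737

Poor units: 24×£3,100, 37×£4,100, 31×£4,600, 9×£6,100 (q = 101 of N = 130).
Normalized shortfalls: (9300−3100)/9300 = 0.6667 (×24); (9300−4100)/9300 = 0.5591 (×37); (9300−4600)/9300 = 0.5054 (×31); (9300−6100)/9300 = 0.3441 (×9).
Raised to α = 0.5: 0.81650 (×24); 0.74776 (×37); 0.71090 (×31); 0.58659 (×9).
Sum = 74.580051; FGT(0.5) = 74.580051 / 130 = 0.5737.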